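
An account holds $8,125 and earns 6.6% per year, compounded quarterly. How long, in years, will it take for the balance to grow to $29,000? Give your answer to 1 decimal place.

19.4 years

(1 + 0.0165)^(4t) = 29,000/8,125 = 3.5692.
4t·ln(1 + 0.0165) = ln(3.5692); 4t = 1.2724/0.0163654 ≈ 77.7466.
t ≈ 19.4366 years.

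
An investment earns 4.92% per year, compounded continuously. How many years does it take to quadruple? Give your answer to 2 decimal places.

e^(0.0492t) = 4, so 0.0492t = ln 4 ≈ 1.3863.
t ≈ 1.3863/0.0492 ≈ 28.1767.

28.18 years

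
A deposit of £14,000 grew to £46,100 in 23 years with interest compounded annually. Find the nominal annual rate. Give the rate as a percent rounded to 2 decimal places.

5.32%

The 23-period growth factor is 46,100/14,000 = 3.29286.
r = 3.29286^(1/23) − 1 ≈ 0.0531814, i.e. 5.31814%.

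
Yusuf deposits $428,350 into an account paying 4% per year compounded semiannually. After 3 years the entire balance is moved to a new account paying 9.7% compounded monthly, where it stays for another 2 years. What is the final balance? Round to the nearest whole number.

$585,213

Phase 1: 428,350·(1 + 0.02)^6 ≈ 482,391.6723.
Phase 2: 482,391.6723·(1 + 0.097/12)^24 ≈ 585,213.3600.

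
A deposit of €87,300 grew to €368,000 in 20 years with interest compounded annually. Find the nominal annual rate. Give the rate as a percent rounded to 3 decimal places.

The 20-period growth factor is 368,000/87,300 = 4.21535.
r = 4.21535^(1/20) − 1 ≈ 0.0745872, i.e. 7.45872%.

7.459%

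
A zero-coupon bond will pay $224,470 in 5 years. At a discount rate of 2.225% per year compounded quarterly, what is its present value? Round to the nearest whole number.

Growth factor = (1 + 0.0055625)^20 ≈ 1.11732979657.
P = 224,470/1.11732979657 ≈ 200,898.6073.

$200,899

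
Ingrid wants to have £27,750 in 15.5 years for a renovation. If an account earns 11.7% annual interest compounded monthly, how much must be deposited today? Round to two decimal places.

Growth factor = (1 + 0.00975)^186 ≈ 6.0782464152.
P = 27,750/6.0782464152 ≈ 4,565.4615.

£4,565.46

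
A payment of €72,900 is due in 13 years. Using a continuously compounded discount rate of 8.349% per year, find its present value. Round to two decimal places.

P = A·e^(−rt) = 72,900·e^(−1.08537).
e^(−1.08537) ≈ 0.33777678536, so P ≈ 24,623.9277.

€24,623.93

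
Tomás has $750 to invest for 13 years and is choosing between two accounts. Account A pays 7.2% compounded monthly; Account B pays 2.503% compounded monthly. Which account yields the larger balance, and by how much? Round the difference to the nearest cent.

Account A, by $868.90

Account A growth factor: (1 + 0.006)^156 ≈ 2.542640687; balance ≈ 1,906.9805.
Account B growth factor: (1 + 0.02503/12)^156 ≈ 1.384101395; balance ≈ 1,038.0760.
Account A is larger by 868.9045.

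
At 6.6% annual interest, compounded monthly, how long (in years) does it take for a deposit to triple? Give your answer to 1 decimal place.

16.7 years

(1 + 0.0055)^(12t) = 3.
12t = ln 3 / ln(1 + 0.0055) ≈ 1.0986/0.00548493 ≈ 200.2965.
t ≈ 16.6914.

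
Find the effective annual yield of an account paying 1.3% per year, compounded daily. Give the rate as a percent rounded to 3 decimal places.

EAR = (1 + 1.3%/365)^365 − 1 = (1 + 0.0000356164)^365 − 1.
(1 + 0.0000356164)^365 ≈ 1.013085, so EAR ≈ 1.30846%.

1.308%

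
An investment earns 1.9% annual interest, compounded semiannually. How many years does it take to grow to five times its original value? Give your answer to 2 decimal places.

(1 + 0.0095)^(2t) = 5.
2t = ln 5 / ln(1 + 0.0095) ≈ 1.6094/0.00945516 ≈ 170.2180.
t ≈ 85.1090.

85.11 years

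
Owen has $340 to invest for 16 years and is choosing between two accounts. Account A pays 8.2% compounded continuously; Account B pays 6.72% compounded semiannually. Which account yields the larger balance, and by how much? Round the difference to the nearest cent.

A: e^(0.082·16) = e^1.312 ≈ 3.713593477, so 340 × 3.713593477 ≈ 1,262.6218.
B: (1 + 0.0336)^32 ≈ 2.87925428, so 340 × 2.87925428 ≈ 978.9465.
Difference ≈ 283.6753 in favor of A.

Account A, by $283.68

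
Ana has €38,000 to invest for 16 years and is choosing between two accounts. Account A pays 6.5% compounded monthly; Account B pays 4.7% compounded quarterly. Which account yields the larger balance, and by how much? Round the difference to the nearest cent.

Account A growth factor: (1 + 0.065/12)^192 ≈ 2.82128784545; balance ≈ 107,208.9381.
Account B growth factor: (1 + 0.01175)^64 ≈ 2.111959745; balance ≈ 80,254.4703.
Account A is larger by 26,954.4678.

Account A, by €26,954.47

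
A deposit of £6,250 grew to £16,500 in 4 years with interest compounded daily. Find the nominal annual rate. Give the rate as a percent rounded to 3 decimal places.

The 1460-period growth factor is 16,500/6,250 = 2.64.
r/365 = 2.64^(1/1460) − 1 ≈ 0.000665138, so r ≈ 365·0.000665138 = 24.27754%.

24.278%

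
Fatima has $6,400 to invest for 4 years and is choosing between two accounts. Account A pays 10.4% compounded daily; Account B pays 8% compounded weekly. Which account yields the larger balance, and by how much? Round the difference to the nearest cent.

Account A, by $889.64

A: (1 + 0.104/365)^1460 ≈ 1.515796048, so 6,400 × 1.515796048 ≈ 9,701.0947.
B: (1 + 0.08/52)^208 ≈ 1.376789168, so 6,400 × 1.376789168 ≈ 8,811.4507.
Difference ≈ 889.6440 in favor of A.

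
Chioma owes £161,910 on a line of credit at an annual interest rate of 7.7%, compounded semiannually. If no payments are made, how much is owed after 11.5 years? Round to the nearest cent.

£386,031.90

Periodic rate = 7.7%/2 = 0.0385; periods = 2·11.5 = 23.
A = 161,910·(1 + 0.0385)^23 ≈ 161,910·2.3842375309 ≈ 386,031.8986.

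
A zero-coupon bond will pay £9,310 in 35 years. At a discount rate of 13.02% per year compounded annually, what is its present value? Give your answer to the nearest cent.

Growth factor = (1 + 0.1302)^35 ≈ 72.51629444.
P = 9,310/72.51629444 ≈ 128.3849.

£128.38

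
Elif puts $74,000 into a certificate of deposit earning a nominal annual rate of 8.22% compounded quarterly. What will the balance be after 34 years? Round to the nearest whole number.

$1,176,779

Periodic rate = 8.22%/4 = 0.02055; periods = 4·34 = 136.
A = 74,000·(1 + 0.02055)^136 ≈ 74,000·15.90241336191 ≈ 1,176,778.5888.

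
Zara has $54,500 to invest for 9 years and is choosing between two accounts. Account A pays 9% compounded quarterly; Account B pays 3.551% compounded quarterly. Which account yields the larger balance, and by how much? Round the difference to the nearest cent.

Account A growth factor: (1 + 0.0225)^36 ≈ 2.22781641945; balance ≈ 121,415.9949.
Account B growth factor: (1 + 0.0088775)^36 ≈ 1.3746233413; balance ≈ 74,916.9721.
Account A is larger by 46,499.0228.

Account A, by $46,499.02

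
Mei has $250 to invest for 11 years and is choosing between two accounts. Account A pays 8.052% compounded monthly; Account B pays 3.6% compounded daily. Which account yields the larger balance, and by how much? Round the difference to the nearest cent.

Account A growth factor: (1 + 0.00671)^132 ≈ 2.41756694; balance ≈ 604.3917.
Account B growth factor: (1 + 0.036/365)^4015 ≈ 1.4858403; balance ≈ 371.4601.
Account A is larger by 232.9317.

Account A, by $232.93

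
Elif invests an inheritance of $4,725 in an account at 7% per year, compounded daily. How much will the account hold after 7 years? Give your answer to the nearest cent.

Periodic rate = 7%/365 = 0.000191781; periods = 365·7 = 2555.
A = 4,725·(1 + 0.07/365)^2555 ≈ 4,725·1.632239535 ≈ 7,712.3318.

$7,712.33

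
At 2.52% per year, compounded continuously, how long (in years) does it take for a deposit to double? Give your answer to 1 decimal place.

27.5 years

e^(0.0252t) = 2, so 0.0252t = ln 2 ≈ 0.69315.
t ≈ 0.69315/0.0252 ≈ 27.5058.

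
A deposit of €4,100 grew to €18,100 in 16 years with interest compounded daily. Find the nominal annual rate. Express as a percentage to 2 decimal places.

(1 + r/365)^5840 = 18,100/4,100 = 4.41463.
1 + r/365 = 4.41463^(1/5840) ≈ 1.000254, so r/365 ≈ 0.0002543.
r ≈ 365·0.0002543 = 9.28196%.

9.28%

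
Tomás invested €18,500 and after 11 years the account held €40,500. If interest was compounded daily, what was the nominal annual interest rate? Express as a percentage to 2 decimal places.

7.12%

The 4015-period growth factor is 40,500/18,500 = 2.18919.
r/365 = 2.18919^(1/4015) − 1 ≈ 0.00019517, so r ≈ 365·0.00019517 = 7.12371%.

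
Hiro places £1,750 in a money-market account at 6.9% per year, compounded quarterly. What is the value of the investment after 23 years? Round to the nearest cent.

£8,440.85

Periodic rate = 6.9%/4 = 0.01725; periods = 4·23 = 92.
A = 1,750·(1 + 0.01725)^92 ≈ 1,750·4.823344305 ≈ 8,440.8525.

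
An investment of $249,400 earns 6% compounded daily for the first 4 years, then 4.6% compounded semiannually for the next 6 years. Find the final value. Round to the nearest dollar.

After 4 years at 6%: 249,400 × 1.27122407662 ≈ 317,043.2847.
Then 6 years at 4.6%: 317,043.2847 × 1.3137344984 ≈ 416,510.7006.

$416,511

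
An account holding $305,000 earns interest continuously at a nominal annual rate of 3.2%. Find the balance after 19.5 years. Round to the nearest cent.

$569,245.49

A = P·e^(rt) = 305,000·e^(0.032·19.5) = 305,000·e^0.624.
e^0.624 ≈ 1.86637864529, so A ≈ 569,245.4868.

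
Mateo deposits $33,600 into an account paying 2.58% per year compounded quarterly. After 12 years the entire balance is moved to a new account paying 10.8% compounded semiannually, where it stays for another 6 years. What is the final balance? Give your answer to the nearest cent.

$85,990.88

After 12 years at 2.58%: 33,600 × 1.3615255686 ≈ 45,747.2591.
Then 6 years at 10.8%: 45,747.2591 × 1.879694759 ≈ 85,990.8832.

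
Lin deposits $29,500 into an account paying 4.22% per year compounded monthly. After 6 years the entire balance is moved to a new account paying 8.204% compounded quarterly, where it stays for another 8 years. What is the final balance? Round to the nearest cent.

$72,735.25

Phase 1: 29,500·(1 + 0.0422/12)^72 ≈ 37,983.2812.
Phase 2: 37,983.2812·(1 + 0.02051)^32 ≈ 72,735.2524.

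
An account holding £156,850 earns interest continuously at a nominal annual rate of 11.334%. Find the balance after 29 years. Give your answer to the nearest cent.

A = P·e^(rt) = 156,850·e^(0.11334·29) = 156,850·e^3.28686.
e^3.28686 ≈ 26.75870925557, so A ≈ 4,197,103.5467.

£4,197,103.55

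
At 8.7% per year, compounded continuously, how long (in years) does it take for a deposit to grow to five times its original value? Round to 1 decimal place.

18.5 years

e^(0.087t) = 5, so 0.087t = ln 5 ≈ 1.6094.
t ≈ 1.6094/0.087 ≈ 18.4993.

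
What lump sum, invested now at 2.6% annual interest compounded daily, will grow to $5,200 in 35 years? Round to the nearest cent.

$2,093.19

Growth factor = (1 + 0.026/365)^12775 ≈ 2.484242019.
P = 5,200/2.484242019 ≈ 2,093.1938.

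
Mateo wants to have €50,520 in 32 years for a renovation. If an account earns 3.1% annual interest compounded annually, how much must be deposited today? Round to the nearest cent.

€19,018.93

Growth factor = (1 + 0.031)^32 ≈ 2.6563010202.
P = 50,520/2.6563010202 ≈ 19,018.9288.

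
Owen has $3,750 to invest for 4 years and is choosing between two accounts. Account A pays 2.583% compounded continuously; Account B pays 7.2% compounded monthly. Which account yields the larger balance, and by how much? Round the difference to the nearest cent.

A: e^(0.02583·4) = e^0.10332 ≈ 1.108846183, so 3,750 × 1.108846183 ≈ 4,158.1732.
B: (1 + 0.006)^48 ≈ 1.33261002, so 3,750 × 1.33261002 ≈ 4,997.2876.
Difference ≈ 839.1144 in favor of B.

Account B, by $839.11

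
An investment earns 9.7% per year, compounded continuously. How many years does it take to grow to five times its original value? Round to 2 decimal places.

16.59 years

e^(0.097t) = 5, so 0.097t = ln 5 ≈ 1.6094.
t ≈ 1.6094/0.097 ≈ 16.5921.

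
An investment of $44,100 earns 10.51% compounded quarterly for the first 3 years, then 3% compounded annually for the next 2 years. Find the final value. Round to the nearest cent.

After 3 years at 10.51%: 44,100 × 1.365101663 ≈ 60,200.9833.
Then 2 years at 3%: 60,200.9833 × 1.0609 ≈ 63,867.2232.

$63,867.22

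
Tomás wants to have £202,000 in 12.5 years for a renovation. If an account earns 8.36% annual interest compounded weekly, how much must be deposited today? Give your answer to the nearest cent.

Growth factor = (1 + 0.0836/52)^650 ≈ 2.84101357189.
P = 202,000/2.84101357189 ≈ 71,101.3851.

£71,101.39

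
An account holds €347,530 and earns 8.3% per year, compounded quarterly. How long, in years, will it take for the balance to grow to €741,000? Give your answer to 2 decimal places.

9.22 years

We need (1 + 0.02075)^(4t) = 2.1322, so 4t = ln 2.1322 / ln 1.02075 ≈ 36.8664.
t ≈ 36.8664/4 = 9.2166 years.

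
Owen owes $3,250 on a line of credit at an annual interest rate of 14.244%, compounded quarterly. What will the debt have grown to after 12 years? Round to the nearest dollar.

Periodic rate = 14.244%/4 = 0.03561; periods = 4·12 = 48.
A = 3,250·(1 + 0.03561)^48 ≈ 3,250·5.3631420364 ≈ 17,430.2116.

$17,430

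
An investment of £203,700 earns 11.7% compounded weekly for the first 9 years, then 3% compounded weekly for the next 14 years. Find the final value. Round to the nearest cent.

After 9 years at 11.7%: 203,700 × 2.86284861666 ≈ 583,162.2632.
Then 14 years at 3%: 583,162.2632 × 1.52177724617 ≈ 887,443.0630.

£887,443.06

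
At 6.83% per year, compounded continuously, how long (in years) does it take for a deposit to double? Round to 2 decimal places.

10.15 years

e^(0.0683t) = 2, so 0.0683t = ln 2 ≈ 0.69315.
t ≈ 0.69315/0.0683 ≈ 10.1486.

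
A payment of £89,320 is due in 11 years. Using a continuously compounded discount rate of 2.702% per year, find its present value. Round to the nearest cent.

£66,354.09

P = A·e^(−rt) = 89,320·e^(−0.29722).
e^(−0.29722) ≈ 0.74288056066, so P ≈ 66,354.0917.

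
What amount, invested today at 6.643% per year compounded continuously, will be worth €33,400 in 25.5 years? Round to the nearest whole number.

€6,139

P = A·e^(−rt) = 33,400·e^(−1.693965).
e^(−1.693965) ≈ 0.1837893526, so P ≈ 6,138.5644.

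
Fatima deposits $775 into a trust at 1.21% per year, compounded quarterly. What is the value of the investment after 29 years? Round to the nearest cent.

Growth factor = (1 + 0.003025)^116 ≈ 1.419593172.
A ≈ 775 × 1.419593172 ≈ 1,100.1847.

$1,100.18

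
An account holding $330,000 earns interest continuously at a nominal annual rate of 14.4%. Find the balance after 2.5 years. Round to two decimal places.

A = P·e^(rt) = 330,000·e^(0.144·2.5) = 330,000·e^0.36.
e^0.36 ≈ 1.43332941456, so A ≈ 472,998.7068.

$472,998.71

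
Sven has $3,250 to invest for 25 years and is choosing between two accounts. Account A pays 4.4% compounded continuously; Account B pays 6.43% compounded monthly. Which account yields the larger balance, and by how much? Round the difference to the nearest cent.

Account A growth factor: e^(0.044·25) = e^1.1 ≈ 3.004166024; balance ≈ 9,763.5396.
Account B growth factor: (1 + 0.0643/12)^300 ≈ 4.9689500623; balance ≈ 16,149.0877.
Account B is larger by 6,385.5481.

Account B, by $6,385.55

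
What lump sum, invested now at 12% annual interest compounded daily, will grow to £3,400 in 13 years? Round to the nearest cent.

Growth factor = (1 + 0.12/365)^4745 ≈ 4.757601325.
P = 3,400/4.757601325 ≈ 714.6458.

£714.65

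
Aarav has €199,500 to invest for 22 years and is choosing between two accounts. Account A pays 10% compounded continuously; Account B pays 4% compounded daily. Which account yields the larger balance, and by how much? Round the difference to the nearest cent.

Account A growth factor: e^(0.1·22) = e^2.2 ≈ 9.025013499434; balance ≈ 1,800,490.1931.
Account B growth factor: (1 + 0.04/365)^8030 ≈ 2.41078346611; balance ≈ 480,951.3015.
Account A is larger by 1,319,538.8916.

Account A, by €1,319,538.89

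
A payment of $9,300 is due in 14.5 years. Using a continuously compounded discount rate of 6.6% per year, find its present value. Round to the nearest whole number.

P = A·e^(−rt) = 9,300·e^(−0.957).
e^(−0.957) ≈ 0.3840432894, so P ≈ 3,571.6026.

$3,572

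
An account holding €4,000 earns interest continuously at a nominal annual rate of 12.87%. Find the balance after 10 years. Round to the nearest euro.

A = P·e^(rt) = 4,000·e^(0.1287·10) = 4,000·e^1.287.
e^1.287 ≈ 3.6219045273, so A ≈ 14,487.6181.

€14,488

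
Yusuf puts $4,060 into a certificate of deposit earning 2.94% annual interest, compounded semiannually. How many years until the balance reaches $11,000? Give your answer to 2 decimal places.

We need (1 + 0.0147)^(2t) = 2.7094, so 2t = ln 2.7094 / ln 1.0147 ≈ 68.3007.
t ≈ 68.3007/2 = 34.1504 years.

34.15 years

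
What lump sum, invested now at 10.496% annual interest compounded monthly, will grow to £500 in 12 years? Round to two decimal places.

£142.67

Growth factor = (1 + 0.10496/12)^144 ≈ 3.50448511.
P = 500/3.50448511 ≈ 142.6743.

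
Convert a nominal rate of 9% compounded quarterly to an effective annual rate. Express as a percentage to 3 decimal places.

EAR = (1 + 9%/4)^4 − 1 = (1 + 0.0225)^4 − 1.
(1 + 0.0225)^4 ≈ 1.093083, so EAR ≈ 9.30833%.

9.308%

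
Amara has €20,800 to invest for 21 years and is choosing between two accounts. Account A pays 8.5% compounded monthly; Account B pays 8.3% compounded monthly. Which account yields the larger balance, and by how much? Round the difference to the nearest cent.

Account A growth factor: (1 + 0.085/12)^252 ≈ 5.92219892875; balance ≈ 123,181.7377.
Account B growth factor: (1 + 0.083/12)^252 ≈ 5.68027573703; balance ≈ 118,149.7353.
Account A is larger by 5,032.0024.

Account A, by €5,032.00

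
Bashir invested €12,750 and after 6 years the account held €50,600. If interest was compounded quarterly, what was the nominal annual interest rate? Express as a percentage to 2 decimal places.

23.65%

(1 + r/4)^24 = 50,600/12,750 = 3.96863.
1 + r/4 = 3.96863^(1/24) ≈ 1.059116, so r/4 ≈ 0.0591156.
r ≈ 4·0.0591156 = 23.64622%.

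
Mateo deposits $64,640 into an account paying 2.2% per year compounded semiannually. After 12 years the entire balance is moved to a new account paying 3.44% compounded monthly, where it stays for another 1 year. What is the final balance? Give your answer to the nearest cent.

Phase 1: 64,640·(1 + 0.011)^24 ≈ 84,048.3287.
Phase 2: 84,048.3287·(1 + 0.0344/12)^12 ≈ 86,985.6152.

$86,985.62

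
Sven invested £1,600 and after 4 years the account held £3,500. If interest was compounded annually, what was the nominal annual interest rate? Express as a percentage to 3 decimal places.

21.615%

The 4-period growth factor is 3,500/1,600 = 2.1875.
r = 2.1875^(1/4) − 1 ≈ 0.21615, i.e. 21.61496%.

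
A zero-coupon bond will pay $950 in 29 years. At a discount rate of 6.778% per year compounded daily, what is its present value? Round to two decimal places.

Periodic rate = 6.778%/365 = 0.000185699; 10585 periods.
P = 950/(1 + 0.06778/365)^10585 ≈ 950/7.13803491 ≈ 133.0899.

$133.09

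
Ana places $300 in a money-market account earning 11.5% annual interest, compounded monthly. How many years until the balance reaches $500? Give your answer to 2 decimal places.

We need (1 + 0.00958333)^(12t) = 1.6667, so 12t = ln 1.6667 / ln 1.009583 ≈ 53.5586.
t ≈ 53.5586/12 = 4.4632 years.

4.46 years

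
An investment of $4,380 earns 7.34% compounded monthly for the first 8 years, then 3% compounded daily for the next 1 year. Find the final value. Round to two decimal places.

$8,104.82

After 8 years at 7.34%: 4,380 × 1.795729662 ≈ 7,865.2959.
Then 1 years at 3%: 7,865.2959 × 1.030453264 ≈ 8,104.8198.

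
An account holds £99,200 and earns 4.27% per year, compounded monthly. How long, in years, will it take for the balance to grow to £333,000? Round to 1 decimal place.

28.4 years

We need (1 + 0.00355833)^(12t) = 3.3569, so 12t = ln 3.3569 / ln 1.003558 ≈ 340.9343.
t ≈ 340.9343/12 = 28.4112 years.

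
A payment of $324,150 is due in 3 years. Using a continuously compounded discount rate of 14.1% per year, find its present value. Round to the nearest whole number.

$212,344

P = A·e^(−rt) = 324,150·e^(−0.423).
e^(−0.423) ≈ 0.655078633112, so P ≈ 212,343.7389.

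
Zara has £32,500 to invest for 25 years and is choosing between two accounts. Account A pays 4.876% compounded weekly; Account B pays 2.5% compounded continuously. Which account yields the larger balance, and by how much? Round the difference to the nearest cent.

A: (1 + 0.04876/52)^1300 ≈ 3.38187007649, so 32,500 × 3.38187007649 ≈ 109,910.7775.
B: e^(0.025·25) = e^0.625 ≈ 1.8682459574, so 32,500 × 1.8682459574 ≈ 60,717.9936.
Difference ≈ 49,192.7839 in favor of A.

Account A, by £49,192.78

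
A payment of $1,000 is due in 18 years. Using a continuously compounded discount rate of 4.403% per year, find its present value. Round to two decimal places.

P = A·e^(−rt) = 1,000·e^(−0.79254).
e^(−0.79254) ≈ 0.452693492, so P ≈ 452.6935.

$452.69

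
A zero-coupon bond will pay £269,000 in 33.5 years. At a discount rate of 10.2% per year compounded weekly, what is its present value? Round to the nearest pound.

Periodic rate = 10.2%/52 = 0.00196154; 1742 periods.
P = 269,000/(1 + 0.102/52)^1742 ≈ 269,000/30.3760080383 ≈ 8,855.6732.

£8,856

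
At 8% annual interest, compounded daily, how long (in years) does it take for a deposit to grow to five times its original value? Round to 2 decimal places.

(1 + 0.000219178)^(365t) = 5.
365t = ln 5 / ln(1 + 0.000219178) ≈ 1.6094/0.000219154 ≈ 7343.8652.
t ≈ 20.1202.

20.12 years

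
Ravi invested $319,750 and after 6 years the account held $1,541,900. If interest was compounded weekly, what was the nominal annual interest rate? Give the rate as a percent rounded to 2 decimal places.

(1 + r/52)^312 = 1,541,900/319,750 = 4.8222.
1 + r/52 = 4.8222^(1/312) ≈ 1.005055, so r/52 ≈ 0.00505514.
r ≈ 52·0.00505514 = 26.28674%.

26.29%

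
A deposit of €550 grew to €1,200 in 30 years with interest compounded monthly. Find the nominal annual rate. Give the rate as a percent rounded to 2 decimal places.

2.60%

The 360-period growth factor is 1,200/550 = 2.18182.
r/12 = 2.18182^(1/360) − 1 ≈ 0.00216946, so r ≈ 12·0.00216946 = 2.60335%.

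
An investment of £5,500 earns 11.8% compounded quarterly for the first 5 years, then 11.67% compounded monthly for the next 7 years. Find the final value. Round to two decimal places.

£22,179.46

After 5 years at 11.8%: 5,500 × 1.7886568047 ≈ 9,837.6124.
Then 7 years at 11.67%: 9,837.6124 × 2.2545567497 ≈ 22,179.4555.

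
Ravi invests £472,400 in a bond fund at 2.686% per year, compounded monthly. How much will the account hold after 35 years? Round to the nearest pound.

Periodic rate = 2.686%/12 = 0.00223833; periods = 12·35 = 420.
A = 472,400·(1 + 0.02686/12)^420 ≈ 472,400·2.557549155499 ≈ 1,208,186.2211.

£1,208,186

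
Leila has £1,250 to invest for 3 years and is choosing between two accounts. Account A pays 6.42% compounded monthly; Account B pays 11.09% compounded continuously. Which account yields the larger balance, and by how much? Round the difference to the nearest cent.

Account B, by £228.69

Account A growth factor: (1 + 0.00535)^36 ≈ 1.211775483; balance ≈ 1,514.7194.
Account B growth factor: e^(0.1109·3) = e^0.3327 ≈ 1.394728817; balance ≈ 1,743.4110.
Account B is larger by 228.6917.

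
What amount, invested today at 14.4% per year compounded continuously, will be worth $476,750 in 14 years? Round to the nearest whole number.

P = A·e^(−rt) = 476,750·e^(−2.016).
e^(−2.016) ≈ 0.133187149601, so P ≈ 63,496.9736.

$63,497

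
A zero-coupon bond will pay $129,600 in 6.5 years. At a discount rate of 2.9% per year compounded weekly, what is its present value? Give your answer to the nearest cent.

Growth factor = (1 + 0.029/52)^338 ≈ 1.20737364233.
P = 129,600/1.20737364233 ≈ 107,340.4251.

$107,340.43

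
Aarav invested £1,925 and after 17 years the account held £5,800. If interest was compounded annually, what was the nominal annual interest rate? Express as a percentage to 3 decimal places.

The 17-period growth factor is 5,800/1,925 = 3.01299.
r = 3.01299^(1/17) − 1 ≈ 0.0670292, i.e. 6.70292%.

6.703%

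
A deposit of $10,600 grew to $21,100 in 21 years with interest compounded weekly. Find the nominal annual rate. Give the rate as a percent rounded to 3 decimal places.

The 1092-period growth factor is 21,100/10,600 = 1.99057.
r/52 = 1.99057^(1/1092) − 1 ≈ 0.000630619, so r ≈ 52·0.000630619 = 3.27922%.

3.279%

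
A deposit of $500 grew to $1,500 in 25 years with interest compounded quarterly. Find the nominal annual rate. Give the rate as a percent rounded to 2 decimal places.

4.42%

(1 + r/4)^100 = 1,500/500 = 3.
1 + r/4 = 3^(1/100) ≈ 1.011047, so r/4 ≈ 0.0110467.
r ≈ 4·0.0110467 = 4.41868%.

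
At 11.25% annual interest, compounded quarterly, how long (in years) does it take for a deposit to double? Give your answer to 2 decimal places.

6.25 years

(1 + 0.028125)^(4t) = 2.
4t = ln 2 / ln(1 + 0.028125) ≈ 0.69315/0.0277368 ≈ 24.9902.
t ≈ 6.2476.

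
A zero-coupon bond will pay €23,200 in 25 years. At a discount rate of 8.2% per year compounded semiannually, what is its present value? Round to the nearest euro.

€3,111

Periodic rate = 8.2%/2 = 0.041; 50 periods.
P = 23,200/(1 + 0.041)^50 ≈ 23,200/7.4565249526 ≈ 3,111.3689.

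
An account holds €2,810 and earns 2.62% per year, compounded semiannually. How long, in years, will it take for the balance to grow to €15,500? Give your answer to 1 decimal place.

65.6 years

We need (1 + 0.0131)^(2t) = 5.516, so 2t = ln 5.516 / ln 1.0131 ≈ 131.2074.
t ≈ 131.2074/2 = 65.6037 years.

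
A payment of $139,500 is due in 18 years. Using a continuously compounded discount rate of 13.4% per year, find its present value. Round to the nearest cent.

P = A·e^(−rt) = 139,500·e^(−2.412).
e^(−2.412) ≈ 0.089635843494, so P ≈ 12,504.2002.

$12,504.20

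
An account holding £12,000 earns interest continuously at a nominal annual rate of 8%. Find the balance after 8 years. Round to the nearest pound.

£22,758

A = P·e^(rt) = 12,000·e^(0.08·8) = 12,000·e^0.64.
e^0.64 ≈ 1.8964808793, so A ≈ 22,757.7706.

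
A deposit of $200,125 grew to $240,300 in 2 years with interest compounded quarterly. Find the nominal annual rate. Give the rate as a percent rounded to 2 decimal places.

9.25%

The 8-period growth factor is 240,300/200,125 = 1.20075.
r/4 = 1.20075^(1/8) − 1 ≈ 0.0231317, so r ≈ 4·0.0231317 = 9.25269%.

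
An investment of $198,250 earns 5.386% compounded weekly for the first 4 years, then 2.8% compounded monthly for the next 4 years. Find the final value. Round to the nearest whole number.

Phase 1: 198,250·(1 + 0.05386/52)^208 ≈ 245,883.3815.
Phase 2: 245,883.3815·(1 + 0.028/12)^48 ≈ 274,987.8461.

$274,988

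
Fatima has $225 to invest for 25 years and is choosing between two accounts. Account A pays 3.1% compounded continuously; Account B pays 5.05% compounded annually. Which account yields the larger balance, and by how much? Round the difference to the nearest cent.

Account B, by $282.67

A: e^(0.031·25) = e^0.775 ≈ 2.17059213, so 225 × 2.17059213 ≈ 488.3832.
B: (1 + 0.0505)^25 ≈ 3.4268999, so 225 × 3.4268999 ≈ 771.0525.
Difference ≈ 282.6692 in favor of B.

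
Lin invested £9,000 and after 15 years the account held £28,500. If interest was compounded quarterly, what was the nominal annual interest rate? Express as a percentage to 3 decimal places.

7.759%

(1 + r/4)^60 = 28,500/9,000 = 3.16667.
1 + r/4 = 3.16667^(1/60) ≈ 1.019397, so r/4 ≈ 0.0193971.
r ≈ 4·0.0193971 = 7.75882%.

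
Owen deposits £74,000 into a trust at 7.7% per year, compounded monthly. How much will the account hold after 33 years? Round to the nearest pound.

Periodic rate = 7.7%/12 = 0.00641667; periods = 12·33 = 396.
A = 74,000·(1 + 0.077/12)^396 ≈ 74,000·12.5897417064 ≈ 931,640.8863.

£931,641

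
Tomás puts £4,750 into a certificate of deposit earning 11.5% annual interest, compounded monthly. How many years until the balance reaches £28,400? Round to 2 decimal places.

(1 + 0.00958333)^(12t) = 28,400/4,750 = 5.9789.
12t·ln(1 + 0.00958333) = ln(5.9789); 12t = 1.7882/0.0095377 ≈ 187.4921.
t ≈ 15.6243 years.

15.62 years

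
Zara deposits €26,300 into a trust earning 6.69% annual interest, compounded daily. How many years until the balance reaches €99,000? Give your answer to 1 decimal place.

19.8 years

We need (1 + 0.000183288)^(365t) = 3.7643, so 365t = ln 3.7643 / ln 1.000183 ≈ 7232.7417.
t ≈ 7232.7417/365 = 19.8157 years.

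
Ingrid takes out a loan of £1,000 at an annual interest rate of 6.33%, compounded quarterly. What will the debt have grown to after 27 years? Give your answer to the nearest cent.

Growth factor = (1 + 0.015825)^108 ≈ 5.450556668.
A ≈ 1,000 × 5.450556668 ≈ 5,450.5567.

£5,450.56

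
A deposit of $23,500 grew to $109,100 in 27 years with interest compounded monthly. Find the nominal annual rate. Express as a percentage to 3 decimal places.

5.700%

(1 + r/12)^324 = 109,100/23,500 = 4.64255.
1 + r/12 = 4.64255^(1/324) ≈ 1.00475, so r/12 ≈ 0.00474971.
r ≈ 12·0.00474971 = 5.69966%.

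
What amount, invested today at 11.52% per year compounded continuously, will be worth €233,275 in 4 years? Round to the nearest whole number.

P = A·e^(−rt) = 233,275·e^(−0.4608).
e^(−0.4608) ≈ 0.630778820547, so P ≈ 147,144.9294.

€147,145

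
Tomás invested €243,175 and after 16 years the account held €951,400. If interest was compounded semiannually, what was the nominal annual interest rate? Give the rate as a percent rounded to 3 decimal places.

(1 + r/2)^32 = 951,400/243,175 = 3.91241.
1 + r/2 = 3.91241^(1/32) ≈ 1.043551, so r/2 ≈ 0.0435515.
r ≈ 2·0.0435515 = 8.71030%.

8.710%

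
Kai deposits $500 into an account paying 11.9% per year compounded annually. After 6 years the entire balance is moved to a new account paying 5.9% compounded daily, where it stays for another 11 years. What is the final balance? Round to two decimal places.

Phase 1: 500·(1 + 0.119)^6 ≈ 981.6361.
Phase 2: 981.6361·(1 + 0.059/365)^4015 ≈ 1,878.3861.

$1,878.39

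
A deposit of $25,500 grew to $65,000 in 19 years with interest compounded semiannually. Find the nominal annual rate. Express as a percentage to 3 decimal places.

The 38-period growth factor is 65,000/25,500 = 2.54902.
r/2 = 2.54902^(1/38) − 1 ≈ 0.0249296, so r ≈ 2·0.0249296 = 4.98592%.

4.986%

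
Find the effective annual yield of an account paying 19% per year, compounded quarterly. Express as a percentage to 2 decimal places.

20.40%

One year is 4 periods at 0.0475 each: (1 + 0.0475)^4 ≈ 1.203971.
EAR = 1.203971 − 1 ≈ 20.39713%.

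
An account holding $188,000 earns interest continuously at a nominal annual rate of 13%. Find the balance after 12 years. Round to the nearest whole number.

A = P·e^(rt) = 188,000·e^(0.13·12) = 188,000·e^1.56.
e^1.56 ≈ 4.75882124514, so A ≈ 894,658.3941.

$894,658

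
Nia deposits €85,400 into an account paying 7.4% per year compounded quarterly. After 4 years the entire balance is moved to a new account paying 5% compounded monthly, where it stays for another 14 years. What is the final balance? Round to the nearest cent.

€230,254.94

After 4 years at 7.4%: 85,400 × 1.34083869096 ≈ 114,507.6242.
Then 14 years at 5%: 114,507.6242 × 2.01082624541 ≈ 230,254.9361.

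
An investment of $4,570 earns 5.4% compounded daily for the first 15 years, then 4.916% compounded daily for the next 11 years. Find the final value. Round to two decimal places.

$17,640.14

After 15 years at 5.4%: 4,570 × 2.2477733143 ≈ 10,272.3240.
Then 11 years at 4.916%: 10,272.3240 × 1.7172489921 ≈ 17,640.1381.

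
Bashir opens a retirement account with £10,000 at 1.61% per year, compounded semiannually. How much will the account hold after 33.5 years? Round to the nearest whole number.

£17,112

Growth factor = (1 + 0.00805)^67 ≈ 1.7111928437.
A ≈ 10,000 × 1.7111928437 ≈ 17,111.9284.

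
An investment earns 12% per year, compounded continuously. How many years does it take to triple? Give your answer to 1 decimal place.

9.2 years

e^(0.12t) = 3, so 0.12t = ln 3 ≈ 1.0986.
t ≈ 1.0986/0.12 ≈ 9.1551.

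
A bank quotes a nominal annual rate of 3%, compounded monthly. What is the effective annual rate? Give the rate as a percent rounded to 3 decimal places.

3.042%

EAR = (1 + 3%/12)^12 − 1 = (1 + 0.0025)^12 − 1.
(1 + 0.0025)^12 ≈ 1.030416, so EAR ≈ 3.04160%.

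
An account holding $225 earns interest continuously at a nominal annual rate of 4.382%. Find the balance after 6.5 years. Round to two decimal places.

A = P·e^(rt) = 225·e^(0.04382·6.5) = 225·e^0.28483.
e^0.28483 ≈ 1.32953599, so A ≈ 299.1456.

$299.15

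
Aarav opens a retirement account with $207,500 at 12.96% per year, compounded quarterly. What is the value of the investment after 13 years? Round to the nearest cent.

$1,089,215.68

Periodic rate = 12.96%/4 = 0.0324; periods = 4·13 = 52.
A = 207,500·(1 + 0.0324)^52 ≈ 207,500·5.249232213393 ≈ 1,089,215.6843.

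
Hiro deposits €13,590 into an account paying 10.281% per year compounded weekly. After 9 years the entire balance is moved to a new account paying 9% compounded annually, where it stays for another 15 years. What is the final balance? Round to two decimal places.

After 9 years at 10.281%: 13,590 × 2.5202963689 ≈ 34,250.8277.
Then 15 years at 9%: 34,250.8277 × 3.64248245969 ≈ 124,758.0390.

€124,758.04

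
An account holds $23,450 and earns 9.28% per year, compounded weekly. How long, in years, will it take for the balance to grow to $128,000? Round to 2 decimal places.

18.30 years

We need (1 + 0.00178462)^(52t) = 5.4584, so 52t = ln 5.4584 / ln 1.001785 ≈ 951.8430.
t ≈ 951.8430/52 = 18.3047 years.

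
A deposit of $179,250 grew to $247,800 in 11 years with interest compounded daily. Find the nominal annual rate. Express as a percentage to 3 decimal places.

2.944%

The 4015-period growth factor is 247,800/179,250 = 1.38243.
r/365 = 1.38243^(1/4015) − 1 ≈ 0.0000806609, so r ≈ 365·0.0000806609 = 2.94412%.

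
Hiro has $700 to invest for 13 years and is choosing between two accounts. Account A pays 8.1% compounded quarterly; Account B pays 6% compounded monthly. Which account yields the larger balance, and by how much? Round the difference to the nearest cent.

A: (1 + 0.02025)^52 ≈ 2.836242622, so 700 × 2.836242622 ≈ 1,985.3698.
B: (1 + 0.005)^156 ≈ 2.177236639, so 700 × 2.177236639 ≈ 1,524.0656.
Difference ≈ 461.3042 in favor of A.

Account A, by $461.30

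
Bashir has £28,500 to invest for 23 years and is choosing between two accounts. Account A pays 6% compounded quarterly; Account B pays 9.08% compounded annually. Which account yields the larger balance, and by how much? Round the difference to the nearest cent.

A: (1 + 0.015)^92 ≈ 3.93437622428, so 28,500 × 3.93437622428 ≈ 112,129.7224.
B: (1 + 0.0908)^23 ≈ 7.38138695882, so 28,500 × 7.38138695882 ≈ 210,369.5283.
Difference ≈ 98,239.8059 in favor of B.

Account B, by £98,239.81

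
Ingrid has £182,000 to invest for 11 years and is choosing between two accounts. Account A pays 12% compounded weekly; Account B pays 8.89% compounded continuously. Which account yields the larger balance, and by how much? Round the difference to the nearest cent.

Account A, by £196,353.65

A: (1 + 0.12/52)^572 ≈ 3.73773294137, so 182,000 × 3.73773294137 ≈ 680,267.3953.
B: e^(0.0889·11) = e^0.9779 ≈ 2.65886675484, so 182,000 × 2.65886675484 ≈ 483,913.7494.
Difference ≈ 196,353.6459 in favor of A.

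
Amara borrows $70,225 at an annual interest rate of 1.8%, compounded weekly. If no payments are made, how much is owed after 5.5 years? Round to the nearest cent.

$77,531.73

Periodic rate = 1.8%/52 = 0.000346154; periods = 52·5.5 = 286.
A = 70,225·(1 + 0.018/52)^286 ≈ 70,225·1.1040473863 ≈ 77,531.7277.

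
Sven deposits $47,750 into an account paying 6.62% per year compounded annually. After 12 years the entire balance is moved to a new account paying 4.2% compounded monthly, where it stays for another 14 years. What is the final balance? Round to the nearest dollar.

$185,335

After 12 years at 6.62%: 47,750 × 2.15806309662 ≈ 103,047.5129.
Then 14 years at 4.2%: 103,047.5129 × 1.79853670877 ≈ 185,334.7346.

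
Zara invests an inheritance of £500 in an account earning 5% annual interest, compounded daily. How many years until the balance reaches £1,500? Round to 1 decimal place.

22.0 years

(1 + 0.000136986)^(365t) = 1,500/500 = 3.
365t·ln(1 + 0.000136986) = ln(3); 365t = 1.0986/0.000136977 ≈ 8020.4190.
t ≈ 21.9738 years.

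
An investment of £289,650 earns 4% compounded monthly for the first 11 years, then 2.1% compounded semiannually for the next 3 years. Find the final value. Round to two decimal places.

£478,479.39

Phase 1: 289,650·(1 + 0.04/12)^132 ≈ 449,412.6868.
Phase 2: 449,412.6868·(1 + 0.0105)^6 ≈ 478,479.3896.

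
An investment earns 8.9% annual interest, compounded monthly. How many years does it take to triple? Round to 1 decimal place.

12.4 years

(1 + 0.00741667)^(12t) = 3.
12t = ln 3 / ln(1 + 0.00741667) ≈ 1.0986/0.0073893 ≈ 148.6761.
t ≈ 12.3897.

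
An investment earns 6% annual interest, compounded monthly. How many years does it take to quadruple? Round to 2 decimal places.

(1 + 0.005)^(12t) = 4.
12t = ln 4 / ln(1 + 0.005) ≈ 1.3863/0.00498754 ≈ 277.9514.
t ≈ 23.1626.

23.16 years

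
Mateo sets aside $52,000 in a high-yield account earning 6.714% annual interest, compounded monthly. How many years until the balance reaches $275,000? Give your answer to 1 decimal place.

(1 + 0.005595)^(12t) = 275,000/52,000 = 5.2885.
12t·ln(1 + 0.005595) = ln(5.2885); 12t = 1.6655/0.00557941 ≈ 298.5134.
t ≈ 24.8761 years.

24.9 years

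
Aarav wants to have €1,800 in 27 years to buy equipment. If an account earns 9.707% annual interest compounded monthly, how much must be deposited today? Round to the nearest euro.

Periodic rate = 9.707%/12 = 0.00808917; 324 periods.
P = 1,800/(1 + 0.09707/12)^324 ≈ 1,800/13.60376256 ≈ 132.3163.

€132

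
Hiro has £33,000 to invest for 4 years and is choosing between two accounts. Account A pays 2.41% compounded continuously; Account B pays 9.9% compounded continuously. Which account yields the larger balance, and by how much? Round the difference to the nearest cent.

A: e^(0.0241·4) = e^0.0964 ≈ 1.1011994557, so 33,000 × 1.1011994557 ≈ 36,339.5820.
B: e^(0.099·4) = e^0.396 ≈ 1.4858693176, so 33,000 × 1.4858693176 ≈ 49,033.6875.
Difference ≈ 12,694.1054 in favor of B.

Account B, by £12,694.11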